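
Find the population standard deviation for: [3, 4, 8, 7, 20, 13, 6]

5.4958

Step 1: Compute the mean: 8.7143
Step 2: Sum of squared deviations from the mean: 211.4286
Step 3: Population variance = 211.4286 / 7 = 30.2041
Step 4: Standard deviation = sqrt(30.2041) = 5.4958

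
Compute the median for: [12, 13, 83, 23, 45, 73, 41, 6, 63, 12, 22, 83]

32

Step 1: Sort the data in ascending order: [6, 12, 12, 13, 22, 23, 41, 45, 63, 73, 83, 83]
Step 2: The number of values is n = 12.
Step 3: Since n is even, the median is the average of positions 6 and 7:
  Median = (23 + 41) / 2 = 32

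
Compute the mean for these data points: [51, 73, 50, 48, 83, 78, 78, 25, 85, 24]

59.5

Step 1: Sum all values: 51 + 73 + 50 + 48 + 83 + 78 + 78 + 25 + 85 + 24 = 595
Step 2: Count the number of values: n = 10
Step 3: Mean = sum / n = 595 / 10 = 59.5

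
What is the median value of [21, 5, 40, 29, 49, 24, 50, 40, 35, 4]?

32

Step 1: Sort the data in ascending order: [4, 5, 21, 24, 29, 35, 40, 40, 49, 50]
Step 2: The number of values is n = 10.
Step 3: Since n is even, the median is the average of positions 5 and 6:
  Median = (29 + 35) / 2 = 32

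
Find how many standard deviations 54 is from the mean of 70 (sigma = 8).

-2

Step 1: Recall the z-score formula: z = (x - mu) / sigma
Step 2: Substitute values: z = (54 - 70) / 8
Step 3: z = -16 / 8 = -2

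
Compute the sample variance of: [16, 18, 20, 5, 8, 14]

34.3

Step 1: Compute the mean: (16 + 18 + 20 + 5 + 8 + 14) / 6 = 13.5
Step 2: Compute squared deviations from the mean:
  (16 - 13.5)^2 = 6.25
  (18 - 13.5)^2 = 20.25
  (20 - 13.5)^2 = 42.25
  (5 - 13.5)^2 = 72.25
  (8 - 13.5)^2 = 30.25
  (14 - 13.5)^2 = 0.25
Step 3: Sum of squared deviations = 171.5
Step 4: Sample variance = 171.5 / 5 = 34.3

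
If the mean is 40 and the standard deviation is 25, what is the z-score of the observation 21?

-0.76

Step 1: Recall the z-score formula: z = (x - mu) / sigma
Step 2: Substitute values: z = (21 - 40) / 25
Step 3: z = -19 / 25 = -0.76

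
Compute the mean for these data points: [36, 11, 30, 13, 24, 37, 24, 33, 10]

24.2222

Step 1: Sum all values: 36 + 11 + 30 + 13 + 24 + 37 + 24 + 33 + 10 = 218
Step 2: Count the number of values: n = 9
Step 3: Mean = sum / n = 218 / 9 = 24.2222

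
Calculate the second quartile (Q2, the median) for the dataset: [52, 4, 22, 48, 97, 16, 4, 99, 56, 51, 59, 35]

49.5

Step 1: Sort the data: [4, 4, 16, 22, 35, 48, 51, 52, 56, 59, 97, 99]
Step 2: n = 12
Step 3: Q2 is the median. Since n is even, it is the average of the values at positions 6 and 7:
  Q2 = (48 + 51) / 2 = 49.5
Step 4: Q2 = 49.5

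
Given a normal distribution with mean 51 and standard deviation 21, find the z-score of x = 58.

0.3333

Step 1: Recall the z-score formula: z = (x - mu) / sigma
Step 2: Substitute values: z = (58 - 51) / 21
Step 3: z = 7 / 21 = 0.3333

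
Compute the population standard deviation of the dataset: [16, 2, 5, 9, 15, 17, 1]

6.2954

Step 1: Compute the mean: 9.2857
Step 2: Sum of squared deviations from the mean: 277.4286
Step 3: Population variance = 277.4286 / 7 = 39.6327
Step 4: Standard deviation = sqrt(39.6327) = 6.2954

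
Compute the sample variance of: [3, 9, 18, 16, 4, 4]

43.2

Step 1: Compute the mean: (3 + 9 + 18 + 16 + 4 + 4) / 6 = 9
Step 2: Compute squared deviations from the mean:
  (3 - 9)^2 = 36
  (9 - 9)^2 = 0
  (18 - 9)^2 = 81
  (16 - 9)^2 = 49
  (4 - 9)^2 = 25
  (4 - 9)^2 = 25
Step 3: Sum of squared deviations = 216
Step 4: Sample variance = 216 / 5 = 43.2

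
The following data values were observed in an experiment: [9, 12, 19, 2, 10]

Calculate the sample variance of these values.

37.3

Step 1: Compute the mean: (9 + 12 + 19 + 2 + 10) / 5 = 10.4
Step 2: Compute squared deviations from the mean:
  (9 - 10.4)^2 = 1.96
  (12 - 10.4)^2 = 2.56
  (19 - 10.4)^2 = 73.96
  (2 - 10.4)^2 = 70.56
  (10 - 10.4)^2 = 0.16
Step 3: Sum of squared deviations = 149.2
Step 4: Sample variance = 149.2 / 4 = 37.3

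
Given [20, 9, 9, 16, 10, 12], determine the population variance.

16.5556

Step 1: Compute the mean: (20 + 9 + 9 + 16 + 10 + 12) / 6 = 12.6667
Step 2: Compute squared deviations from the mean:
  (20 - 12.6667)^2 = 53.7778
  (9 - 12.6667)^2 = 13.4444
  (9 - 12.6667)^2 = 13.4444
  (16 - 12.6667)^2 = 11.1111
  (10 - 12.6667)^2 = 7.1111
  (12 - 12.6667)^2 = 0.4444
Step 3: Sum of squared deviations = 99.3333
Step 4: Population variance = 99.3333 / 6 = 16.5556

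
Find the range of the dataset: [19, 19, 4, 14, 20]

16

Step 1: Identify the maximum value: max = 20
Step 2: Identify the minimum value: min = 4
Step 3: Range = max - min = 20 - 4 = 16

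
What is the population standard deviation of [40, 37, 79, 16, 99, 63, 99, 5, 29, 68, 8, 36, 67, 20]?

30.5818

Step 1: Compute the mean: 47.5714
Step 2: Sum of squared deviations from the mean: 13093.4286
Step 3: Population variance = 13093.4286 / 14 = 935.2449
Step 4: Standard deviation = sqrt(935.2449) = 30.5818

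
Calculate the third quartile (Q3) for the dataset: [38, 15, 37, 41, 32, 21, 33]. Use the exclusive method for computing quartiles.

38

Step 1: Sort the data: [15, 21, 32, 33, 37, 38, 41]
Step 2: n = 7
Step 3: Using the exclusive quartile method:
  Q1 = 21
  Q2 (median) = 33
  Q3 = 38
  IQR = Q3 - Q1 = 38 - 21 = 17
Step 4: Q3 = 38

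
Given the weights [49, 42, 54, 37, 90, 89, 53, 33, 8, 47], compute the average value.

50.2

Step 1: Sum all values: 49 + 42 + 54 + 37 + 90 + 89 + 53 + 33 + 8 + 47 = 502
Step 2: Count the number of values: n = 10
Step 3: Mean = sum / n = 502 / 10 = 50.2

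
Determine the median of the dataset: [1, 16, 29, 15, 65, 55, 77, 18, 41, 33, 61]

33

Step 1: Sort the data in ascending order: [1, 15, 16, 18, 29, 33, 41, 55, 61, 65, 77]
Step 2: The number of values is n = 11.
Step 3: Since n is odd, the median is the middle value at position 6: 33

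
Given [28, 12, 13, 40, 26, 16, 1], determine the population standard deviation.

11.8786

Step 1: Compute the mean: 19.4286
Step 2: Sum of squared deviations from the mean: 987.7143
Step 3: Population variance = 987.7143 / 7 = 141.102
Step 4: Standard deviation = sqrt(141.102) = 11.8786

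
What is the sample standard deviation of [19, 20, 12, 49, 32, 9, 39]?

14.739

Step 1: Compute the mean: 25.7143
Step 2: Sum of squared deviations from the mean: 1303.4286
Step 3: Sample variance = 1303.4286 / 6 = 217.2381
Step 4: Standard deviation = sqrt(217.2381) = 14.739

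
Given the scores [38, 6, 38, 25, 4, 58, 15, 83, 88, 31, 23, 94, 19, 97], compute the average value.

44.2143

Step 1: Sum all values: 38 + 6 + 38 + 25 + 4 + 58 + 15 + 83 + 88 + 31 + 23 + 94 + 19 + 97 = 619
Step 2: Count the number of values: n = 14
Step 3: Mean = sum / n = 619 / 14 = 44.2143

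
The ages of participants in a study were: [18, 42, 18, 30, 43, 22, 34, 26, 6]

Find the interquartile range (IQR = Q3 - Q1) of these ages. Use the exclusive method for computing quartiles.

20

Step 1: Sort the data: [6, 18, 18, 22, 26, 30, 34, 42, 43]
Step 2: n = 9
Step 3: Using the exclusive quartile method:
  Q1 = 18
  Q2 (median) = 26
  Q3 = 38
  IQR = Q3 - Q1 = 38 - 18 = 20
Step 4: IQR = 20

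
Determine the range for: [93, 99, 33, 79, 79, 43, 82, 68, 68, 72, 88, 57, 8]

91

Step 1: Identify the maximum value: max = 99
Step 2: Identify the minimum value: min = 8
Step 3: Range = max - min = 99 - 8 = 91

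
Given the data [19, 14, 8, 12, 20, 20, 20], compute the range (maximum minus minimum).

12

Step 1: Identify the maximum value: max = 20
Step 2: Identify the minimum value: min = 8
Step 3: Range = max - min = 20 - 8 = 12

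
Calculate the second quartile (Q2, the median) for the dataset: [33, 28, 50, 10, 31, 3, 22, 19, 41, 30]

29

Step 1: Sort the data: [3, 10, 19, 22, 28, 30, 31, 33, 41, 50]
Step 2: n = 10
Step 3: Q2 is the median. Since n is even, it is the average of the values at positions 5 and 6:
  Q2 = (28 + 30) / 2 = 29
Step 4: Q2 = 29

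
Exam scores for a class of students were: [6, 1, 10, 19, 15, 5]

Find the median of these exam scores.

8

Step 1: Sort the data in ascending order: [1, 5, 6, 10, 15, 19]
Step 2: The number of values is n = 6.
Step 3: Since n is even, the median is the average of positions 3 and 4:
  Median = (6 + 10) / 2 = 8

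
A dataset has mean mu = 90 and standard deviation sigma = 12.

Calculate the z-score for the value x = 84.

-0.5

Step 1: Recall the z-score formula: z = (x - mu) / sigma
Step 2: Substitute values: z = (84 - 90) / 12
Step 3: z = -6 / 12 = -0.5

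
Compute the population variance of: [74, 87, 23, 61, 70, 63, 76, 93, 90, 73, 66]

330.0661

Step 1: Compute the mean: (74 + 87 + 23 + 61 + 70 + 63 + 76 + 93 + 90 + 73 + 66) / 11 = 70.5455
Step 2: Compute squared deviations from the mean:
  (74 - 70.5455)^2 = 11.9339
  (87 - 70.5455)^2 = 270.7521
  (23 - 70.5455)^2 = 2260.5702
  (61 - 70.5455)^2 = 91.1157
  (70 - 70.5455)^2 = 0.2975
  (63 - 70.5455)^2 = 56.9339
  (76 - 70.5455)^2 = 29.7521
  (93 - 70.5455)^2 = 504.2066
  (90 - 70.5455)^2 = 378.4793
  (73 - 70.5455)^2 = 6.0248
  (66 - 70.5455)^2 = 20.6612
Step 3: Sum of squared deviations = 3630.7273
Step 4: Population variance = 3630.7273 / 11 = 330.0661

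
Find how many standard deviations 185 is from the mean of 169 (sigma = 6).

2.6667

Step 1: Recall the z-score formula: z = (x - mu) / sigma
Step 2: Substitute values: z = (185 - 169) / 6
Step 3: z = 16 / 6 = 2.6667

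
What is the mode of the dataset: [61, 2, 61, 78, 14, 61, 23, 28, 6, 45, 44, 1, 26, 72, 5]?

61

Step 1: Count the frequency of each value:
  1: appears 1 time(s)
  2: appears 1 time(s)
  5: appears 1 time(s)
  6: appears 1 time(s)
  14: appears 1 time(s)
  23: appears 1 time(s)
  26: appears 1 time(s)
  28: appears 1 time(s)
  44: appears 1 time(s)
  45: appears 1 time(s)
  61: appears 3 time(s)
  72: appears 1 time(s)
  78: appears 1 time(s)
Step 2: The value 61 appears most frequently (3 times).
Step 3: Mode = 61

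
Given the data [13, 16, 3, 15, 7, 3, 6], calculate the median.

7

Step 1: Sort the data in ascending order: [3, 3, 6, 7, 13, 15, 16]
Step 2: The number of values is n = 7.
Step 3: Since n is odd, the median is the middle value at position 4: 7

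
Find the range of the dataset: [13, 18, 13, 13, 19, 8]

11

Step 1: Identify the maximum value: max = 19
Step 2: Identify the minimum value: min = 8
Step 3: Range = max - min = 19 - 8 = 11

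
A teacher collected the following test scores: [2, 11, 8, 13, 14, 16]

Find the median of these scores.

12

Step 1: Sort the data in ascending order: [2, 8, 11, 13, 14, 16]
Step 2: The number of values is n = 6.
Step 3: Since n is even, the median is the average of positions 3 and 4:
  Median = (11 + 13) / 2 = 12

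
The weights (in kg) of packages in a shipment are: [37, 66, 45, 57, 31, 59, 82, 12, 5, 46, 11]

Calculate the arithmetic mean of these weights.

41

Step 1: Sum all values: 37 + 66 + 45 + 57 + 31 + 59 + 82 + 12 + 5 + 46 + 11 = 451
Step 2: Count the number of values: n = 11
Step 3: Mean = sum / n = 451 / 11 = 41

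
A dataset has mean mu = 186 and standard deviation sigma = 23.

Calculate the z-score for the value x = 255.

3

Step 1: Recall the z-score formula: z = (x - mu) / sigma
Step 2: Substitute values: z = (255 - 186) / 23
Step 3: z = 69 / 23 = 3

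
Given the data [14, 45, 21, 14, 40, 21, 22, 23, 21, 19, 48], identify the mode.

21

Step 1: Count the frequency of each value:
  14: appears 2 time(s)
  19: appears 1 time(s)
  21: appears 3 time(s)
  22: appears 1 time(s)
  23: appears 1 time(s)
  40: appears 1 time(s)
  45: appears 1 time(s)
  48: appears 1 time(s)
Step 2: The value 21 appears most frequently (3 times).
Step 3: Mode = 21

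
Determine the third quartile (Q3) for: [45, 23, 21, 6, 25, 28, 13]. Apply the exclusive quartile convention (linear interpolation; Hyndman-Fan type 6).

28

Step 1: Sort the data: [6, 13, 21, 23, 25, 28, 45]
Step 2: n = 7
Step 3: Using the exclusive quartile method:
  Q1 = 13
  Q2 (median) = 23
  Q3 = 28
  IQR = Q3 - Q1 = 28 - 13 = 15
Step 4: Q3 = 28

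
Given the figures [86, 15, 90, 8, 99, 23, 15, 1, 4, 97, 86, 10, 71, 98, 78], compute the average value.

52.0667

Step 1: Sum all values: 86 + 15 + 90 + 8 + 99 + 23 + 15 + 1 + 4 + 97 + 86 + 10 + 71 + 98 + 78 = 781
Step 2: Count the number of values: n = 15
Step 3: Mean = sum / n = 781 / 15 = 52.0667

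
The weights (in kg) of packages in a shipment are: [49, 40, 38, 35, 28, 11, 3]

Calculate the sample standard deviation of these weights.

16.527

Step 1: Compute the mean: 29.1429
Step 2: Sum of squared deviations from the mean: 1638.8571
Step 3: Sample variance = 1638.8571 / 6 = 273.1429
Step 4: Standard deviation = sqrt(273.1429) = 16.527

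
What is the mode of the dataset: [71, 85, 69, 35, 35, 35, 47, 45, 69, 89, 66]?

35

Step 1: Count the frequency of each value:
  35: appears 3 time(s)
  45: appears 1 time(s)
  47: appears 1 time(s)
  66: appears 1 time(s)
  69: appears 2 time(s)
  71: appears 1 time(s)
  85: appears 1 time(s)
  89: appears 1 time(s)
Step 2: The value 35 appears most frequently (3 times).
Step 3: Mode = 35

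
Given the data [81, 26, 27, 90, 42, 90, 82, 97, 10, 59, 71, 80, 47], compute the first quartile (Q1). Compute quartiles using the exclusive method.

34.5

Step 1: Sort the data: [10, 26, 27, 42, 47, 59, 71, 80, 81, 82, 90, 90, 97]
Step 2: n = 13
Step 3: Using the exclusive quartile method:
  Q1 = 34.5
  Q2 (median) = 71
  Q3 = 86
  IQR = Q3 - Q1 = 86 - 34.5 = 51.5
Step 4: Q1 = 34.5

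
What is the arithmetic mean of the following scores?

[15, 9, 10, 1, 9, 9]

8.8333

Step 1: Sum all values: 15 + 9 + 10 + 1 + 9 + 9 = 53
Step 2: Count the number of values: n = 6
Step 3: Mean = sum / n = 53 / 6 = 8.8333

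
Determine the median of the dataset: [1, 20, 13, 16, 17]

16

Step 1: Sort the data in ascending order: [1, 13, 16, 17, 20]
Step 2: The number of values is n = 5.
Step 3: Since n is odd, the median is the middle value at position 3: 16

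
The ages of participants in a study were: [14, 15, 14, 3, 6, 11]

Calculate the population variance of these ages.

20.25

Step 1: Compute the mean: (14 + 15 + 14 + 3 + 6 + 11) / 6 = 10.5
Step 2: Compute squared deviations from the mean:
  (14 - 10.5)^2 = 12.25
  (15 - 10.5)^2 = 20.25
  (14 - 10.5)^2 = 12.25
  (3 - 10.5)^2 = 56.25
  (6 - 10.5)^2 = 20.25
  (11 - 10.5)^2 = 0.25
Step 3: Sum of squared deviations = 121.5
Step 4: Population variance = 121.5 / 6 = 20.25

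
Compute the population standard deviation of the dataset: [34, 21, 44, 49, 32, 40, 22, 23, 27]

9.5814

Step 1: Compute the mean: 32.4444
Step 2: Sum of squared deviations from the mean: 826.2222
Step 3: Population variance = 826.2222 / 9 = 91.8025
Step 4: Standard deviation = sqrt(91.8025) = 9.5814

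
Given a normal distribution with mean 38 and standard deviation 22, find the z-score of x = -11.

-2.2273

Step 1: Recall the z-score formula: z = (x - mu) / sigma
Step 2: Substitute values: z = (-11 - 38) / 22
Step 3: z = -49 / 22 = -2.2273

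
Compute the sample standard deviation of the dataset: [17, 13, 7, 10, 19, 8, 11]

4.4881

Step 1: Compute the mean: 12.1429
Step 2: Sum of squared deviations from the mean: 120.8571
Step 3: Sample variance = 120.8571 / 6 = 20.1429
Step 4: Standard deviation = sqrt(20.1429) = 4.4881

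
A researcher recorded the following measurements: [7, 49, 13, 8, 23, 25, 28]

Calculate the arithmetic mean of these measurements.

21.8571

Step 1: Sum all values: 7 + 49 + 13 + 8 + 23 + 25 + 28 = 153
Step 2: Count the number of values: n = 7
Step 3: Mean = sum / n = 153 / 7 = 21.8571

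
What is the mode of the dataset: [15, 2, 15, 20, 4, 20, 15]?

15

Step 1: Count the frequency of each value:
  2: appears 1 time(s)
  4: appears 1 time(s)
  15: appears 3 time(s)
  20: appears 2 time(s)
Step 2: The value 15 appears most frequently (3 times).
Step 3: Mode = 15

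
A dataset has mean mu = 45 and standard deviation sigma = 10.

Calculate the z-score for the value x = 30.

-1.5

Step 1: Recall the z-score formula: z = (x - mu) / sigma
Step 2: Substitute values: z = (30 - 45) / 10
Step 3: z = -15 / 10 = -1.5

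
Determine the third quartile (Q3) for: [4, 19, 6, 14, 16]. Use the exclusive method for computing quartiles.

17.5

Step 1: Sort the data: [4, 6, 14, 16, 19]
Step 2: n = 5
Step 3: Using the exclusive quartile method:
  Q1 = 5
  Q2 (median) = 14
  Q3 = 17.5
  IQR = Q3 - Q1 = 17.5 - 5 = 12.5
Step 4: Q3 = 17.5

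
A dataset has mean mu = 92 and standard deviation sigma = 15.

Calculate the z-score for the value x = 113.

1.4

Step 1: Recall the z-score formula: z = (x - mu) / sigma
Step 2: Substitute values: z = (113 - 92) / 15
Step 3: z = 21 / 15 = 1.4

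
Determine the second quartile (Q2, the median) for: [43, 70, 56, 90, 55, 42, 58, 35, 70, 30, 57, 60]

56.5

Step 1: Sort the data: [30, 35, 42, 43, 55, 56, 57, 58, 60, 70, 70, 90]
Step 2: n = 12
Step 3: Q2 is the median. Since n is even, it is the average of the values at positions 6 and 7:
  Q2 = (56 + 57) / 2 = 56.5
Step 4: Q2 = 56.5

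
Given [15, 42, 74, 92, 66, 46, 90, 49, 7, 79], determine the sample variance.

870.2222

Step 1: Compute the mean: (15 + 42 + 74 + 92 + 66 + 46 + 90 + 49 + 7 + 79) / 10 = 56
Step 2: Compute squared deviations from the mean:
  (15 - 56)^2 = 1681
  (42 - 56)^2 = 196
  (74 - 56)^2 = 324
  (92 - 56)^2 = 1296
  (66 - 56)^2 = 100
  (46 - 56)^2 = 100
  (90 - 56)^2 = 1156
  (49 - 56)^2 = 49
  (7 - 56)^2 = 2401
  (79 - 56)^2 = 529
Step 3: Sum of squared deviations = 7832
Step 4: Sample variance = 7832 / 9 = 870.2222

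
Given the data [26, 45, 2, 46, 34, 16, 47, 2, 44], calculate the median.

34

Step 1: Sort the data in ascending order: [2, 2, 16, 26, 34, 44, 45, 46, 47]
Step 2: The number of values is n = 9.
Step 3: Since n is odd, the median is the middle value at position 5: 34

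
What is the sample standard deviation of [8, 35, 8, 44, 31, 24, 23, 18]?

12.6428

Step 1: Compute the mean: 23.875
Step 2: Sum of squared deviations from the mean: 1118.875
Step 3: Sample variance = 1118.875 / 7 = 159.8393
Step 4: Standard deviation = sqrt(159.8393) = 12.6428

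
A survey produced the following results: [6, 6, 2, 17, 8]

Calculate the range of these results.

15

Step 1: Identify the maximum value: max = 17
Step 2: Identify the minimum value: min = 2
Step 3: Range = max - min = 17 - 2 = 15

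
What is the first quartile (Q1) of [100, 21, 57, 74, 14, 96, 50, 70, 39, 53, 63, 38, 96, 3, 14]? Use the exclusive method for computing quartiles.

21

Step 1: Sort the data: [3, 14, 14, 21, 38, 39, 50, 53, 57, 63, 70, 74, 96, 96, 100]
Step 2: n = 15
Step 3: Using the exclusive quartile method:
  Q1 = 21
  Q2 (median) = 53
  Q3 = 74
  IQR = Q3 - Q1 = 74 - 21 = 53
Step 4: Q1 = 21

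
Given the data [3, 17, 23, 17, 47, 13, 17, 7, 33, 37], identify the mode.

17

Step 1: Count the frequency of each value:
  3: appears 1 time(s)
  7: appears 1 time(s)
  13: appears 1 time(s)
  17: appears 3 time(s)
  23: appears 1 time(s)
  33: appears 1 time(s)
  37: appears 1 time(s)
  47: appears 1 time(s)
Step 2: The value 17 appears most frequently (3 times).
Step 3: Mode = 17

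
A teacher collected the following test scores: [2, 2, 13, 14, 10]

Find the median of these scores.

10

Step 1: Sort the data in ascending order: [2, 2, 10, 13, 14]
Step 2: The number of values is n = 5.
Step 3: Since n is odd, the median is the middle value at position 3: 10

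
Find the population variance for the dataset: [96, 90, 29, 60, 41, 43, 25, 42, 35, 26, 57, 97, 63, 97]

698.8827

Step 1: Compute the mean: (96 + 90 + 29 + 60 + 41 + 43 + 25 + 42 + 35 + 26 + 57 + 97 + 63 + 97) / 14 = 57.2143
Step 2: Compute squared deviations from the mean:
  (96 - 57.2143)^2 = 1504.3316
  (90 - 57.2143)^2 = 1074.9031
  (29 - 57.2143)^2 = 796.0459
  (60 - 57.2143)^2 = 7.7602
  (41 - 57.2143)^2 = 262.9031
  (43 - 57.2143)^2 = 202.0459
  (25 - 57.2143)^2 = 1037.7602
  (42 - 57.2143)^2 = 231.4745
  (35 - 57.2143)^2 = 493.4745
  (26 - 57.2143)^2 = 974.3316
  (57 - 57.2143)^2 = 0.0459
  (97 - 57.2143)^2 = 1582.9031
  (63 - 57.2143)^2 = 33.4745
  (97 - 57.2143)^2 = 1582.9031
Step 3: Sum of squared deviations = 9784.3571
Step 4: Population variance = 9784.3571 / 14 = 698.8827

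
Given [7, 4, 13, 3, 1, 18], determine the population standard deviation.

5.9907

Step 1: Compute the mean: 7.6667
Step 2: Sum of squared deviations from the mean: 215.3333
Step 3: Population variance = 215.3333 / 6 = 35.8889
Step 4: Standard deviation = sqrt(35.8889) = 5.9907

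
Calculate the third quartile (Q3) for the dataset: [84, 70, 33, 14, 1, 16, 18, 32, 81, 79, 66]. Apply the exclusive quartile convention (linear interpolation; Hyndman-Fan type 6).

79

Step 1: Sort the data: [1, 14, 16, 18, 32, 33, 66, 70, 79, 81, 84]
Step 2: n = 11
Step 3: Using the exclusive quartile method:
  Q1 = 16
  Q2 (median) = 33
  Q3 = 79
  IQR = Q3 - Q1 = 79 - 16 = 63
Step 4: Q3 = 79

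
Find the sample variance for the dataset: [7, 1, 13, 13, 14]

30.8

Step 1: Compute the mean: (7 + 1 + 13 + 13 + 14) / 5 = 9.6
Step 2: Compute squared deviations from the mean:
  (7 - 9.6)^2 = 6.76
  (1 - 9.6)^2 = 73.96
  (13 - 9.6)^2 = 11.56
  (13 - 9.6)^2 = 11.56
  (14 - 9.6)^2 = 19.36
Step 3: Sum of squared deviations = 123.2
Step 4: Sample variance = 123.2 / 4 = 30.8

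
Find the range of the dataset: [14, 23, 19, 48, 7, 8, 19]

41

Step 1: Identify the maximum value: max = 48
Step 2: Identify the minimum value: min = 7
Step 3: Range = max - min = 48 - 7 = 41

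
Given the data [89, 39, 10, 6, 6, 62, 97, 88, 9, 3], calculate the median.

24.5

Step 1: Sort the data in ascending order: [3, 6, 6, 9, 10, 39, 62, 88, 89, 97]
Step 2: The number of values is n = 10.
Step 3: Since n is even, the median is the average of positions 5 and 6:
  Median = (10 + 39) / 2 = 24.5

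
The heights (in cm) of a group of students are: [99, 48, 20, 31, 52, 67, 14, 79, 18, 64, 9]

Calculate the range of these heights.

90

Step 1: Identify the maximum value: max = 99
Step 2: Identify the minimum value: min = 9
Step 3: Range = max - min = 99 - 9 = 90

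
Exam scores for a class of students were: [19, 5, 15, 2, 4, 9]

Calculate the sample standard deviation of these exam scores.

6.7231

Step 1: Compute the mean: 9
Step 2: Sum of squared deviations from the mean: 226
Step 3: Sample variance = 226 / 5 = 45.2
Step 4: Standard deviation = sqrt(45.2) = 6.7231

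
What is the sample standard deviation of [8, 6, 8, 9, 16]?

3.8471

Step 1: Compute the mean: 9.4
Step 2: Sum of squared deviations from the mean: 59.2
Step 3: Sample variance = 59.2 / 4 = 14.8
Step 4: Standard deviation = sqrt(14.8) = 3.8471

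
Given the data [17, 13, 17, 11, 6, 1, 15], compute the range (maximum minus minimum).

16

Step 1: Identify the maximum value: max = 17
Step 2: Identify the minimum value: min = 1
Step 3: Range = max - min = 17 - 1 = 16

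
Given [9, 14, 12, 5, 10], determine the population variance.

9.2

Step 1: Compute the mean: (9 + 14 + 12 + 5 + 10) / 5 = 10
Step 2: Compute squared deviations from the mean:
  (9 - 10)^2 = 1
  (14 - 10)^2 = 16
  (12 - 10)^2 = 4
  (5 - 10)^2 = 25
  (10 - 10)^2 = 0
Step 3: Sum of squared deviations = 46
Step 4: Population variance = 46 / 5 = 9.2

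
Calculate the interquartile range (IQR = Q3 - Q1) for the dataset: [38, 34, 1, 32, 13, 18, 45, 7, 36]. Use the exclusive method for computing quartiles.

27

Step 1: Sort the data: [1, 7, 13, 18, 32, 34, 36, 38, 45]
Step 2: n = 9
Step 3: Using the exclusive quartile method:
  Q1 = 10
  Q2 (median) = 32
  Q3 = 37
  IQR = Q3 - Q1 = 37 - 10 = 27
Step 4: IQR = 27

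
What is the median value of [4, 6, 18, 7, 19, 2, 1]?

6

Step 1: Sort the data in ascending order: [1, 2, 4, 6, 7, 18, 19]
Step 2: The number of values is n = 7.
Step 3: Since n is odd, the median is the middle value at position 4: 6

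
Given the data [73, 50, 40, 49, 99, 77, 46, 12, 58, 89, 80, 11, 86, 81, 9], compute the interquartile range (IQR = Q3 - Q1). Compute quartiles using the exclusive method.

41

Step 1: Sort the data: [9, 11, 12, 40, 46, 49, 50, 58, 73, 77, 80, 81, 86, 89, 99]
Step 2: n = 15
Step 3: Using the exclusive quartile method:
  Q1 = 40
  Q2 (median) = 58
  Q3 = 81
  IQR = Q3 - Q1 = 81 - 40 = 41
Step 4: IQR = 41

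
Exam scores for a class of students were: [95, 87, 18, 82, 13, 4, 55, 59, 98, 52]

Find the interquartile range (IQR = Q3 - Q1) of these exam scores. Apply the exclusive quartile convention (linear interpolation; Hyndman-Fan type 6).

72.25

Step 1: Sort the data: [4, 13, 18, 52, 55, 59, 82, 87, 95, 98]
Step 2: n = 10
Step 3: Using the exclusive quartile method:
  Q1 = 16.75
  Q2 (median) = 57
  Q3 = 89
  IQR = Q3 - Q1 = 89 - 16.75 = 72.25
Step 4: IQR = 72.25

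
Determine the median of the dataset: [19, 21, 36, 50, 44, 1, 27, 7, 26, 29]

26.5

Step 1: Sort the data in ascending order: [1, 7, 19, 21, 26, 27, 29, 36, 44, 50]
Step 2: The number of values is n = 10.
Step 3: Since n is even, the median is the average of positions 5 and 6:
  Median = (26 + 27) / 2 = 26.5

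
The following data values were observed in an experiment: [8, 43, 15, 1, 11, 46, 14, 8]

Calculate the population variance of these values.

246.4375

Step 1: Compute the mean: (8 + 43 + 15 + 1 + 11 + 46 + 14 + 8) / 8 = 18.25
Step 2: Compute squared deviations from the mean:
  (8 - 18.25)^2 = 105.0625
  (43 - 18.25)^2 = 612.5625
  (15 - 18.25)^2 = 10.5625
  (1 - 18.25)^2 = 297.5625
  (11 - 18.25)^2 = 52.5625
  (46 - 18.25)^2 = 770.0625
  (14 - 18.25)^2 = 18.0625
  (8 - 18.25)^2 = 105.0625
Step 3: Sum of squared deviations = 1971.5
Step 4: Population variance = 1971.5 / 8 = 246.4375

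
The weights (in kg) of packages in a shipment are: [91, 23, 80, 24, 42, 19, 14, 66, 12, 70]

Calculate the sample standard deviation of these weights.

29.9238

Step 1: Compute the mean: 44.1
Step 2: Sum of squared deviations from the mean: 8058.9
Step 3: Sample variance = 8058.9 / 9 = 895.4333
Step 4: Standard deviation = sqrt(895.4333) = 29.9238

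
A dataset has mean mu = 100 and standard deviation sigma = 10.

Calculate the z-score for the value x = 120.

2

Step 1: Recall the z-score formula: z = (x - mu) / sigma
Step 2: Substitute values: z = (120 - 100) / 10
Step 3: z = 20 / 10 = 2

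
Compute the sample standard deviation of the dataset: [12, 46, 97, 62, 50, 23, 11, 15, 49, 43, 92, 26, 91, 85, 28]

30.5209

Step 1: Compute the mean: 48.6667
Step 2: Sum of squared deviations from the mean: 13041.3333
Step 3: Sample variance = 13041.3333 / 14 = 931.5238
Step 4: Standard deviation = sqrt(931.5238) = 30.5209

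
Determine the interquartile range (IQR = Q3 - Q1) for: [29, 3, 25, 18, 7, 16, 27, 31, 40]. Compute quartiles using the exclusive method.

18.5

Step 1: Sort the data: [3, 7, 16, 18, 25, 27, 29, 31, 40]
Step 2: n = 9
Step 3: Using the exclusive quartile method:
  Q1 = 11.5
  Q2 (median) = 25
  Q3 = 30
  IQR = Q3 - Q1 = 30 - 11.5 = 18.5
Step 4: IQR = 18.5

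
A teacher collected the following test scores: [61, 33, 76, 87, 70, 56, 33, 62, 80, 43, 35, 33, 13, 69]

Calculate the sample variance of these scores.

487.0165

Step 1: Compute the mean: (61 + 33 + 76 + 87 + 70 + 56 + 33 + 62 + 80 + 43 + 35 + 33 + 13 + 69) / 14 = 53.6429
Step 2: Compute squared deviations from the mean:
  (61 - 53.6429)^2 = 54.1276
  (33 - 53.6429)^2 = 426.1276
  (76 - 53.6429)^2 = 499.8418
  (87 - 53.6429)^2 = 1112.699
  (70 - 53.6429)^2 = 267.5561
  (56 - 53.6429)^2 = 5.5561
  (33 - 53.6429)^2 = 426.1276
  (62 - 53.6429)^2 = 69.8418
  (80 - 53.6429)^2 = 694.699
  (43 - 53.6429)^2 = 113.2704
  (35 - 53.6429)^2 = 347.5561
  (33 - 53.6429)^2 = 426.1276
  (13 - 53.6429)^2 = 1651.8418
  (69 - 53.6429)^2 = 235.8418
Step 3: Sum of squared deviations = 6331.2143
Step 4: Sample variance = 6331.2143 / 13 = 487.0165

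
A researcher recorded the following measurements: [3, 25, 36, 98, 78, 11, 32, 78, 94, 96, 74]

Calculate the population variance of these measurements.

1169.4215

Step 1: Compute the mean: (3 + 25 + 36 + 98 + 78 + 11 + 32 + 78 + 94 + 96 + 74) / 11 = 56.8182
Step 2: Compute squared deviations from the mean:
  (3 - 56.8182)^2 = 2896.3967
  (25 - 56.8182)^2 = 1012.3967
  (36 - 56.8182)^2 = 433.3967
  (98 - 56.8182)^2 = 1695.9421
  (78 - 56.8182)^2 = 448.6694
  (11 - 56.8182)^2 = 2099.3058
  (32 - 56.8182)^2 = 615.9421
  (78 - 56.8182)^2 = 448.6694
  (94 - 56.8182)^2 = 1382.4876
  (96 - 56.8182)^2 = 1535.2149
  (74 - 56.8182)^2 = 295.2149
Step 3: Sum of squared deviations = 12863.6364
Step 4: Population variance = 12863.6364 / 11 = 1169.4215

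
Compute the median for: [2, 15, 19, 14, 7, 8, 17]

14

Step 1: Sort the data in ascending order: [2, 7, 8, 14, 15, 17, 19]
Step 2: The number of values is n = 7.
Step 3: Since n is odd, the median is the middle value at position 4: 14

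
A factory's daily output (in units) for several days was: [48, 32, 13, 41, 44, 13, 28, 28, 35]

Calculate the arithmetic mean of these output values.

31.3333

Step 1: Sum all values: 48 + 32 + 13 + 41 + 44 + 13 + 28 + 28 + 35 = 282
Step 2: Count the number of values: n = 9
Step 3: Mean = sum / n = 282 / 9 = 31.3333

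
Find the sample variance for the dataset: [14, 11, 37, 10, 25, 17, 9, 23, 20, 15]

73.2111

Step 1: Compute the mean: (14 + 11 + 37 + 10 + 25 + 17 + 9 + 23 + 20 + 15) / 10 = 18.1
Step 2: Compute squared deviations from the mean:
  (14 - 18.1)^2 = 16.81
  (11 - 18.1)^2 = 50.41
  (37 - 18.1)^2 = 357.21
  (10 - 18.1)^2 = 65.61
  (25 - 18.1)^2 = 47.61
  (17 - 18.1)^2 = 1.21
  (9 - 18.1)^2 = 82.81
  (23 - 18.1)^2 = 24.01
  (20 - 18.1)^2 = 3.61
  (15 - 18.1)^2 = 9.61
Step 3: Sum of squared deviations = 658.9
Step 4: Sample variance = 658.9 / 9 = 73.2111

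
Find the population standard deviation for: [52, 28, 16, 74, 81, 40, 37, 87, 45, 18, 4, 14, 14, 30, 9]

25.7729

Step 1: Compute the mean: 36.6
Step 2: Sum of squared deviations from the mean: 9963.6
Step 3: Population variance = 9963.6 / 15 = 664.24
Step 4: Standard deviation = sqrt(664.24) = 25.7729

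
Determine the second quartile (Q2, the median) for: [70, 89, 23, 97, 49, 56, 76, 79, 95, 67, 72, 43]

71

Step 1: Sort the data: [23, 43, 49, 56, 67, 70, 72, 76, 79, 89, 95, 97]
Step 2: n = 12
Step 3: Q2 is the median. Since n is even, it is the average of the values at positions 6 and 7:
  Q2 = (70 + 72) / 2 = 71
Step 4: Q2 = 71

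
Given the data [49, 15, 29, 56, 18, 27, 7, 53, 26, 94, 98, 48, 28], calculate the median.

29

Step 1: Sort the data in ascending order: [7, 15, 18, 26, 27, 28, 29, 48, 49, 53, 56, 94, 98]
Step 2: The number of values is n = 13.
Step 3: Since n is odd, the median is the middle value at position 7: 29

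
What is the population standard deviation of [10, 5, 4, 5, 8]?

2.245

Step 1: Compute the mean: 6.4
Step 2: Sum of squared deviations from the mean: 25.2
Step 3: Population variance = 25.2 / 5 = 5.04
Step 4: Standard deviation = sqrt(5.04) = 2.245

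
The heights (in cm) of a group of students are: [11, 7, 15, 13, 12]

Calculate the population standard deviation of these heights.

2.6533

Step 1: Compute the mean: 11.6
Step 2: Sum of squared deviations from the mean: 35.2
Step 3: Population variance = 35.2 / 5 = 7.04
Step 4: Standard deviation = sqrt(7.04) = 2.6533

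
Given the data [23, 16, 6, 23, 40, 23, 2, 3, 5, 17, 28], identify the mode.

23

Step 1: Count the frequency of each value:
  2: appears 1 time(s)
  3: appears 1 time(s)
  5: appears 1 time(s)
  6: appears 1 time(s)
  16: appears 1 time(s)
  17: appears 1 time(s)
  23: appears 3 time(s)
  28: appears 1 time(s)
  40: appears 1 time(s)
Step 2: The value 23 appears most frequently (3 times).
Step 3: Mode = 23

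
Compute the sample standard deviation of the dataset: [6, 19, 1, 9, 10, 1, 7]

6.1606

Step 1: Compute the mean: 7.5714
Step 2: Sum of squared deviations from the mean: 227.7143
Step 3: Sample variance = 227.7143 / 6 = 37.9524
Step 4: Standard deviation = sqrt(37.9524) = 6.1606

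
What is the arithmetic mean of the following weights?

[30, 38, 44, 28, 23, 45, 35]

34.7143

Step 1: Sum all values: 30 + 38 + 44 + 28 + 23 + 45 + 35 = 243
Step 2: Count the number of values: n = 7
Step 3: Mean = sum / n = 243 / 7 = 34.7143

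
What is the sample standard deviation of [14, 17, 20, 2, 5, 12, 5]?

6.8243

Step 1: Compute the mean: 10.7143
Step 2: Sum of squared deviations from the mean: 279.4286
Step 3: Sample variance = 279.4286 / 6 = 46.5714
Step 4: Standard deviation = sqrt(46.5714) = 6.8243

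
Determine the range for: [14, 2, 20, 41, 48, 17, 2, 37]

46

Step 1: Identify the maximum value: max = 48
Step 2: Identify the minimum value: min = 2
Step 3: Range = max - min = 48 - 2 = 46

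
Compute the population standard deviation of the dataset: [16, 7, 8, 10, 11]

3.1369

Step 1: Compute the mean: 10.4
Step 2: Sum of squared deviations from the mean: 49.2
Step 3: Population variance = 49.2 / 5 = 9.84
Step 4: Standard deviation = sqrt(9.84) = 3.1369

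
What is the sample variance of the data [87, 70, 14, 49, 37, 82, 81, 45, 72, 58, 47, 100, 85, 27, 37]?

635.6857

Step 1: Compute the mean: (87 + 70 + 14 + 49 + 37 + 82 + 81 + 45 + 72 + 58 + 47 + 100 + 85 + 27 + 37) / 15 = 59.4
Step 2: Compute squared deviations from the mean:
  (87 - 59.4)^2 = 761.76
  (70 - 59.4)^2 = 112.36
  (14 - 59.4)^2 = 2061.16
  (49 - 59.4)^2 = 108.16
  (37 - 59.4)^2 = 501.76
  (82 - 59.4)^2 = 510.76
  (81 - 59.4)^2 = 466.56
  (45 - 59.4)^2 = 207.36
  (72 - 59.4)^2 = 158.76
  (58 - 59.4)^2 = 1.96
  (47 - 59.4)^2 = 153.76
  (100 - 59.4)^2 = 1648.36
  (85 - 59.4)^2 = 655.36
  (27 - 59.4)^2 = 1049.76
  (37 - 59.4)^2 = 501.76
Step 3: Sum of squared deviations = 8899.6
Step 4: Sample variance = 8899.6 / 14 = 635.6857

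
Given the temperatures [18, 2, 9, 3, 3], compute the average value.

7

Step 1: Sum all values: 18 + 2 + 9 + 3 + 3 = 35
Step 2: Count the number of values: n = 5
Step 3: Mean = sum / n = 35 / 5 = 7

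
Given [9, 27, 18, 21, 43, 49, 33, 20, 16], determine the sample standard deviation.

13.1413

Step 1: Compute the mean: 26.2222
Step 2: Sum of squared deviations from the mean: 1381.5556
Step 3: Sample variance = 1381.5556 / 8 = 172.6944
Step 4: Standard deviation = sqrt(172.6944) = 13.1413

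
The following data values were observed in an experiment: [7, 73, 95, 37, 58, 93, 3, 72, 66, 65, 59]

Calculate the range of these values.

92

Step 1: Identify the maximum value: max = 95
Step 2: Identify the minimum value: min = 3
Step 3: Range = max - min = 95 - 3 = 92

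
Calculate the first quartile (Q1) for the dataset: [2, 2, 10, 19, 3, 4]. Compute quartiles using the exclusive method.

2

Step 1: Sort the data: [2, 2, 3, 4, 10, 19]
Step 2: n = 6
Step 3: Using the exclusive quartile method:
  Q1 = 2
  Q2 (median) = 3.5
  Q3 = 12.25
  IQR = Q3 - Q1 = 12.25 - 2 = 10.25
Step 4: Q1 = 2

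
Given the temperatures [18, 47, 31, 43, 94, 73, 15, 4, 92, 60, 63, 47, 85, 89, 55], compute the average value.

54.4

Step 1: Sum all values: 18 + 47 + 31 + 43 + 94 + 73 + 15 + 4 + 92 + 60 + 63 + 47 + 85 + 89 + 55 = 816
Step 2: Count the number of values: n = 15
Step 3: Mean = sum / n = 816 / 15 = 54.4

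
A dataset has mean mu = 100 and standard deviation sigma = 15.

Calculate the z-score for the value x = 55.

-3

Step 1: Recall the z-score formula: z = (x - mu) / sigma
Step 2: Substitute values: z = (55 - 100) / 15
Step 3: z = -45 / 15 = -3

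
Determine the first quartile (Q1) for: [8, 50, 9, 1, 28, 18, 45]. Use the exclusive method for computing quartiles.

8

Step 1: Sort the data: [1, 8, 9, 18, 28, 45, 50]
Step 2: n = 7
Step 3: Using the exclusive quartile method:
  Q1 = 8
  Q2 (median) = 18
  Q3 = 45
  IQR = Q3 - Q1 = 45 - 8 = 37
Step 4: Q1 = 8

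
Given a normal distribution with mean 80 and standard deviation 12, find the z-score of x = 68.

-1

Step 1: Recall the z-score formula: z = (x - mu) / sigma
Step 2: Substitute values: z = (68 - 80) / 12
Step 3: z = -12 / 12 = -1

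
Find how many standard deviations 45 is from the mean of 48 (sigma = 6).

-0.5

Step 1: Recall the z-score formula: z = (x - mu) / sigma
Step 2: Substitute values: z = (45 - 48) / 6
Step 3: z = -3 / 6 = -0.5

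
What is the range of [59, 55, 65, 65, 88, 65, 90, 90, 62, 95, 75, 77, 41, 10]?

85

Step 1: Identify the maximum value: max = 95
Step 2: Identify the minimum value: min = 10
Step 3: Range = max - min = 95 - 10 = 85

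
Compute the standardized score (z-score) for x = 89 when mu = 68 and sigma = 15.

1.4

Step 1: Recall the z-score formula: z = (x - mu) / sigma
Step 2: Substitute values: z = (89 - 68) / 15
Step 3: z = 21 / 15 = 1.4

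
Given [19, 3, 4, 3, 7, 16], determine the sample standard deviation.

7.0616

Step 1: Compute the mean: 8.6667
Step 2: Sum of squared deviations from the mean: 249.3333
Step 3: Sample variance = 249.3333 / 5 = 49.8667
Step 4: Standard deviation = sqrt(49.8667) = 7.0616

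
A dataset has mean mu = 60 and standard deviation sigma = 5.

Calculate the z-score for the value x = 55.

-1

Step 1: Recall the z-score formula: z = (x - mu) / sigma
Step 2: Substitute values: z = (55 - 60) / 5
Step 3: z = -5 / 5 = -1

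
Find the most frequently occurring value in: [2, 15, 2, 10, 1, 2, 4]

2

Step 1: Count the frequency of each value:
  1: appears 1 time(s)
  2: appears 3 time(s)
  4: appears 1 time(s)
  10: appears 1 time(s)
  15: appears 1 time(s)
Step 2: The value 2 appears most frequently (3 times).
Step 3: Mode = 2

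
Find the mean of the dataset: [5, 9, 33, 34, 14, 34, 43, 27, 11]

23.3333

Step 1: Sum all values: 5 + 9 + 33 + 34 + 14 + 34 + 43 + 27 + 11 = 210
Step 2: Count the number of values: n = 9
Step 3: Mean = sum / n = 210 / 9 = 23.3333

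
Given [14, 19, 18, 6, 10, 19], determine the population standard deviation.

4.9216

Step 1: Compute the mean: 14.3333
Step 2: Sum of squared deviations from the mean: 145.3333
Step 3: Population variance = 145.3333 / 6 = 24.2222
Step 4: Standard deviation = sqrt(24.2222) = 4.9216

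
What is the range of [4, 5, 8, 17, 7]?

13

Step 1: Identify the maximum value: max = 17
Step 2: Identify the minimum value: min = 4
Step 3: Range = max - min = 17 - 4 = 13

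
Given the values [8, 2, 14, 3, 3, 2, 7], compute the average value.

5.5714

Step 1: Sum all values: 8 + 2 + 14 + 3 + 3 + 2 + 7 = 39
Step 2: Count the number of values: n = 7
Step 3: Mean = sum / n = 39 / 7 = 5.5714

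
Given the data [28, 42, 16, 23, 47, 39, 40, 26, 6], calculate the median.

28

Step 1: Sort the data in ascending order: [6, 16, 23, 26, 28, 39, 40, 42, 47]
Step 2: The number of values is n = 9.
Step 3: Since n is odd, the median is the middle value at position 5: 28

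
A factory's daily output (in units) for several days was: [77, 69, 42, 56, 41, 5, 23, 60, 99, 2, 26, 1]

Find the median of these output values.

41.5

Step 1: Sort the data in ascending order: [1, 2, 5, 23, 26, 41, 42, 56, 60, 69, 77, 99]
Step 2: The number of values is n = 12.
Step 3: Since n is even, the median is the average of positions 6 and 7:
  Median = (41 + 42) / 2 = 41.5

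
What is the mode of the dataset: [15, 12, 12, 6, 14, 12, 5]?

12

Step 1: Count the frequency of each value:
  5: appears 1 time(s)
  6: appears 1 time(s)
  12: appears 3 time(s)
  14: appears 1 time(s)
  15: appears 1 time(s)
Step 2: The value 12 appears most frequently (3 times).
Step 3: Mode = 12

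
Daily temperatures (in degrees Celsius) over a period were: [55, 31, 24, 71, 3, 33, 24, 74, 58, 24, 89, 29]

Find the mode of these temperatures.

24

Step 1: Count the frequency of each value:
  3: appears 1 time(s)
  24: appears 3 time(s)
  29: appears 1 time(s)
  31: appears 1 time(s)
  33: appears 1 time(s)
  55: appears 1 time(s)
  58: appears 1 time(s)
  71: appears 1 time(s)
  74: appears 1 time(s)
  89: appears 1 time(s)
Step 2: The value 24 appears most frequently (3 times).
Step 3: Mode = 24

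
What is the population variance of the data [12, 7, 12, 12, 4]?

11.04

Step 1: Compute the mean: (12 + 7 + 12 + 12 + 4) / 5 = 9.4
Step 2: Compute squared deviations from the mean:
  (12 - 9.4)^2 = 6.76
  (7 - 9.4)^2 = 5.76
  (12 - 9.4)^2 = 6.76
  (12 - 9.4)^2 = 6.76
  (4 - 9.4)^2 = 29.16
Step 3: Sum of squared deviations = 55.2
Step 4: Population variance = 55.2 / 5 = 11.04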